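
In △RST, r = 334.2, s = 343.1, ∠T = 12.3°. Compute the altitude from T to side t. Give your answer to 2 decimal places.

334.17

By the law of cosines, t² = r² + s² − 2·r·s·cos T = 5343.3, so t ≈ 73.098.
Area = ½·r·s·sin T ≈ 12213.
The altitude from T has length 2·area/t ≈ 334.17.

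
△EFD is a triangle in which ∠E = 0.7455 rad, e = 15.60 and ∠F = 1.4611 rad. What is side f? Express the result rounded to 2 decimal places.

22.86

The third angle is ∠D = π − ∠E − ∠F = 0.9350 rad.
Law of sines: f = e·sin F/sin E ≈ 22.859.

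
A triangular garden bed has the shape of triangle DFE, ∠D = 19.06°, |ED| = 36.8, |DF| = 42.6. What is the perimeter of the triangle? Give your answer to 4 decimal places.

By the law of cosines, |FE|² = |ED|² + |DF|² − 2·|ED|·|DF|·cos D = 205.53, so |FE| ≈ 14.336.
Semiperimeter s = (14.336+36.8+42.6)/2 = 46.868.
Perimeter = 14.336 + 36.8 + 42.6 = 93.736.

93.7363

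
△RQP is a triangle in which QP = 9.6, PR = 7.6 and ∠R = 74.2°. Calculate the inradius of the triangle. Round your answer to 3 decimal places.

r ≈ 2.378

Law of sines: sin Q = PR·sin R/QP ≈ 0.76176.
Since QP ≥ PR, only the acute value applies: ∠Q ≈ 49.62°.
Then ∠P = 180° − ∠R − ∠Q ≈ 56.18°.
Law of sines gives RQ = QP·sin P/sin R ≈ 8.2888.
Area = ½·QP·PR·sin P ≈ 30.307.
Semiperimeter s = (9.6+7.6+8.2888)/2 = 12.744.
Inradius = area/s = 30.307/12.744 ≈ 2.3781.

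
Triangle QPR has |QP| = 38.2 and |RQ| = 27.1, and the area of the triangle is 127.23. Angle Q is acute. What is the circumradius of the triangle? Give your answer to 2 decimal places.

From area = ½·|RQ|·|QP|·sin Q, we get sin Q = 2·area/(|RQ|·|QP|) ≈ 0.24580.
Taking the acute solution, ∠Q ≈ 14.23°.
Law of cosines then gives |PR| ≈ 13.665.
Circumradius = |PR|/(2 sin Q) ≈ 27.797.

27.80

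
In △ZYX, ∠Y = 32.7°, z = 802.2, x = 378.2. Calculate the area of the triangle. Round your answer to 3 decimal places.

Area = ½·x·z·sin Y ≈ 81952.

area ≈ 81952.306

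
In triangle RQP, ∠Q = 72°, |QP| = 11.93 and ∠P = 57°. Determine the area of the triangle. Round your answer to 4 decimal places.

The third angle is ∠R = 180° − ∠Q − ∠P = 51.00°.
Law of sines: |PR| = |QP|·sin Q/sin R ≈ 14.6.
Law of sines: |RQ| = |QP|·sin P/sin R ≈ 12.874.
Area = ½·|QP|·|PR|·sin P ≈ 73.038.

73.0375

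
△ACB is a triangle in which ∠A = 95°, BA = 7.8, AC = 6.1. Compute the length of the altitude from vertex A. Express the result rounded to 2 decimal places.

h_A ≈ 4.60

By the law of cosines, CB² = BA² + AC² − 2·BA·AC·cos A = 106.34, so CB ≈ 10.312.
Area = ½·BA·AC·sin A ≈ 23.699.
The altitude from A has length 2·area/CB ≈ 4.5963.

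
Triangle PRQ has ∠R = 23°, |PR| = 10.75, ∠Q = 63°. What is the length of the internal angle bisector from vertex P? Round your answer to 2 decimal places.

The third angle is ∠P = 180° − ∠R − ∠Q = 94.00°.
Law of sines: |RQ| = |PR|·sin P/sin Q ≈ 12.036.
Law of sines: |QP| = |PR|·sin R/sin Q ≈ 4.7142.
The bisector from P has length 2·|QP|·|PR|·cos(∠P/2)/(|QP|+|PR|) ≈ 4.4699.

t_P ≈ 4.47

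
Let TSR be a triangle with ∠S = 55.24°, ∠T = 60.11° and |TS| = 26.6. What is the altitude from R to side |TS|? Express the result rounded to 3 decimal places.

The third angle is ∠R = 180° − ∠T − ∠S = 64.65°.
Law of sines: |SR| = |TS|·sin T/sin R ≈ 25.519.
Law of sines: |RT| = |TS|·sin S/sin R ≈ 24.182.
Area = ½·|TS|·|SR|·sin S ≈ 278.84.
The altitude from R has length 2·area/|TS| ≈ 20.965.

20.965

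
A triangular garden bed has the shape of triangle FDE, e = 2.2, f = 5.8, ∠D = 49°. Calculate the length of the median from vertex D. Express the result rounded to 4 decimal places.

By the law of cosines, d² = e² + f² − 2·e·f·cos D = 21.737, so d ≈ 4.6623.
Median from D: ½√(2·e² + 2·f² − d²) ≈ 3.7156.

m_D ≈ 3.7156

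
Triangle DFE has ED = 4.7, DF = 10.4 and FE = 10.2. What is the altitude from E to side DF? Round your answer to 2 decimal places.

Semiperimeter s = (10.2 + 4.7 + 10.4)/2 = 12.65.
Heron's formula: area = √(12.65·2.45·7.95·2.25) ≈ 23.545.
The altitude from E has length 2·area/DF ≈ 4.5279.

h_E ≈ 4.53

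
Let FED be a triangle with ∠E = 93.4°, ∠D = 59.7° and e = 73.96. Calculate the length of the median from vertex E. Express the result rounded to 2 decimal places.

The third angle is ∠F = 180° − ∠E − ∠D = 26.90°.
Law of sines: f = e·sin F/sin E ≈ 33.521.
Law of sines: d = e·sin D/sin E ≈ 63.969.
Median from E: ½√(2·d² + 2·f² − e²) ≈ 35.219.

m_E ≈ 35.22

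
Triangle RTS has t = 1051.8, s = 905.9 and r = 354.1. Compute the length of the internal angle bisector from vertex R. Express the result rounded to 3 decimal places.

t_R ≈ 960.028

By the law of cosines, cos R = (t² + s² − r²) / (2·t·s) ≈ 0.94537, so ∠R ≈ 0.332 rad.
The bisector from R has length 2·t·s·cos(∠R/2)/(t+s) ≈ 960.03.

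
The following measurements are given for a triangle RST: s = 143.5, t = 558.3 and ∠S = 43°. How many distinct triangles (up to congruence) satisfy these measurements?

0

t·sin S = 558.3·sin(43°) ≈ 380.8.
Since s = 143.5 < 380.8 = t sin S, no triangle exists.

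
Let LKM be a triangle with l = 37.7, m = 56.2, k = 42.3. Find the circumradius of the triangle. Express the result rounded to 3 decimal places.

By the law of cosines, cos L = (k² + m² − l²) / (2·k·m) ≈ 0.74170, so ∠L ≈ 42.12°.
Circumradius = l/(2 sin L) ≈ 28.104.

R ≈ 28.104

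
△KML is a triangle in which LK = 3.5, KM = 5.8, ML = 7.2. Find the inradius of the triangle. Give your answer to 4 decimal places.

r ≈ 1.2170

Semiperimeter s = (7.2 + 3.5 + 5.8)/2 = 8.25.
Heron's formula: area = √(8.25·1.05·4.75·2.45) ≈ 10.04.
Inradius = area/s = 10.04/8.25 ≈ 1.217.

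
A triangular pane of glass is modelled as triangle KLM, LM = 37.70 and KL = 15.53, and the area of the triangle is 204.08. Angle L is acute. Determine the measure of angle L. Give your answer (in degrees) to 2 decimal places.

From area = ½·KL·LM·sin L, we get sin L = 2·area/(KL·LM) ≈ 0.69714.
Taking the acute solution, ∠L ≈ 44.20°.

∠L ≈ 44.20°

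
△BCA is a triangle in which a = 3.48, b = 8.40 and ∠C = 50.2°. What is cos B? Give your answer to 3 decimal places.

By the law of cosines, c² = a² + b² − 2·a·b·cos C = 45.247, so c ≈ 6.7266.
Law of cosines again: cos B = (c² + a² − b²)/(2·c·a) ≈ -0.28200, so ∠B ≈ 106.38°.

-0.282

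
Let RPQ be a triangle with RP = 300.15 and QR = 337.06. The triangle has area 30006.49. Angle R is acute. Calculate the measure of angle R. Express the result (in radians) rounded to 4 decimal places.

0.6350

From area = ½·QR·RP·sin R, we get sin R = 2·area/(QR·RP) ≈ 0.59320.
Taking the acute solution, ∠R ≈ 0.635 rad.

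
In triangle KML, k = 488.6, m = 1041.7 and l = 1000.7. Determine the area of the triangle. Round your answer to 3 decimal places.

Semiperimeter s = (488.6 + 1041.7 + 1000.7)/2 = 1265.5.
Heron's formula: area = √(1265.5·776.9·223.8·264.8) ≈ 2.4138e+05.

241380.769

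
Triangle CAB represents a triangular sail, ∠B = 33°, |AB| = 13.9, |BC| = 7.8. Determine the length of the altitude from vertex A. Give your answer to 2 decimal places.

h_A ≈ 7.57

By the law of cosines, |CA|² = |AB|² + |BC|² − 2·|AB|·|BC|·cos B = 72.193, so |CA| ≈ 8.4966.
Area = ½·|AB|·|BC|·sin B ≈ 29.525.
The altitude from A has length 2·area/|BC| ≈ 7.5705.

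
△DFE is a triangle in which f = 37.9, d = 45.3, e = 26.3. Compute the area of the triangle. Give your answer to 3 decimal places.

Semiperimeter s = (45.3 + 37.9 + 26.3)/2 = 54.75.
Heron's formula: area = √(54.75·9.45·16.85·28.45) ≈ 498.02.

498.023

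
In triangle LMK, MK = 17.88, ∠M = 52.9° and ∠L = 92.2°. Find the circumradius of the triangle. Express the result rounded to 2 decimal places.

The third angle is ∠K = 180° − ∠L − ∠M = 34.90°.
Law of sines: KL = MK·sin M/sin L ≈ 14.271.
Law of sines: LM = MK·sin K/sin L ≈ 10.238.
Circumradius = MK/(2 sin L) ≈ 8.9466.

R ≈ 8.95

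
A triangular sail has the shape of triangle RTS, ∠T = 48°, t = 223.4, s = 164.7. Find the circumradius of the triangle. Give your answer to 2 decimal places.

Law of sines: sin S = s·sin T/t ≈ 0.54788.
Since t ≥ s, only the acute value applies: ∠S ≈ 33.22°.
Then ∠R = 180° − ∠T − ∠S ≈ 98.78°.
Law of sines gives r = t·sin R/sin T ≈ 297.09.
Circumradius = t/(2 sin T) ≈ 150.31.

150.31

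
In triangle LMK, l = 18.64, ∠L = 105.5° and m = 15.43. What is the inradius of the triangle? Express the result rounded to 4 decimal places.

Law of sines: sin M = m·sin L/l ≈ 0.79768.
Since l ≥ m, only the acute value applies: ∠M ≈ 52.91°.
Then ∠K = 180° − ∠L − ∠M ≈ 21.59°.
Law of sines gives k = l·sin K/sin L ≈ 7.1179.
Area = ½·l·m·sin K ≈ 52.917.
Semiperimeter s = (18.64+15.43+7.1179)/2 = 20.594.
Inradius = area/s = 52.917/20.594 ≈ 2.5695.

r ≈ 2.5695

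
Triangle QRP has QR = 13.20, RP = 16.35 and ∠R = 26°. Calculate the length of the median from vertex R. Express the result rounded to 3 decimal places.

By the law of cosines, PQ² = QR² + RP² − 2·QR·RP·cos R = 53.607, so PQ ≈ 7.3217.
Median from R: ½√(2·QR² + 2·RP² − PQ²) ≈ 14.401.

14.401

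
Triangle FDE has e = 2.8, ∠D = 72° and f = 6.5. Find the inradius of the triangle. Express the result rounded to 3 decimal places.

r ≈ 1.114

By the law of cosines, d² = e² + f² − 2·e·f·cos D = 38.842, so d ≈ 6.2323.
Area = ½·e·f·sin D ≈ 8.6546.
Semiperimeter s = (6.5+6.2323+2.8)/2 = 7.7662.
Inradius = area/s = 8.6546/7.7662 ≈ 1.1144.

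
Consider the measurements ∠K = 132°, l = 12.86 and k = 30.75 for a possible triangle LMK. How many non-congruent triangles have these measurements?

1

l·sin K = 12.86·sin(132°) ≈ 9.557.
Since ∠K is not acute, a triangle exists only if k > l; here k > l, so there is exactly one triangle.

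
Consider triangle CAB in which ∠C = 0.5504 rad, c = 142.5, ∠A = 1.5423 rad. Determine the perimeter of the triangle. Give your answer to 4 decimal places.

The third angle is ∠B = π − ∠C − ∠A = 1.0489 rad.
Law of sines: a = c·sin A/sin C ≈ 272.34.
Law of sines: b = c·sin B/sin C ≈ 236.18.
Semiperimeter s = (142.5+272.34+236.18)/2 = 325.51.
Perimeter = 142.5 + 272.34 + 236.18 = 651.02.

perimeter ≈ 651.0220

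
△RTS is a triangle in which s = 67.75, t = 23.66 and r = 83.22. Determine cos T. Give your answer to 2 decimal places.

cos T ≈ 0.97

By the law of cosines, cos T = (s² + r² − t²) / (2·s·r) ≈ 0.97158, so ∠T ≈ 13.69°.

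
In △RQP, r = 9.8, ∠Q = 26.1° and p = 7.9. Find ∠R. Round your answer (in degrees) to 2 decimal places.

By the law of cosines, q² = p² + r² − 2·p·r·cos Q = 19.399, so q ≈ 4.4045.
Law of cosines again: cos R = (q² + p² − r²)/(2·q·p) ≈ -0.20449, so ∠R ≈ 101.80°.

∠R ≈ 101.80°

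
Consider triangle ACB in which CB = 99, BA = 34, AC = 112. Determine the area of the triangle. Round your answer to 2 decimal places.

area ≈ 1635.57

Semiperimeter s = (99 + 34 + 112)/2 = 122.5.
Heron's formula: area = √(122.5·23.5·88.5·10.5) ≈ 1635.6.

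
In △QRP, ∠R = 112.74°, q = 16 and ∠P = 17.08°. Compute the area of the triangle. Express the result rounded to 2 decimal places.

45.14

The third angle is ∠Q = 180° − ∠R − ∠P = 50.18°.
Law of sines: r = q·sin R/sin Q ≈ 19.212.
Law of sines: p = q·sin P/sin Q ≈ 6.1184.
Area = ½·q·r·sin P ≈ 45.143.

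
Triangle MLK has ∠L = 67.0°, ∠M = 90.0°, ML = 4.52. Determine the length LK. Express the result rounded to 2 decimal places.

11.57

The third angle is ∠K = 180° − ∠M − ∠L = 23.00°.
Law of sines: LK = ML·sin M/sin K ≈ 11.568.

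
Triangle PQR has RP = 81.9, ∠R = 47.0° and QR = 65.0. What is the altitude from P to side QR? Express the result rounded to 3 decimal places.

h_P ≈ 59.898

By the law of cosines, PQ² = QR² + RP² − 2·QR·RP·cos R = 3671.4, so PQ ≈ 60.592.
Area = ½·QR·RP·sin R ≈ 1946.7.
The altitude from P has length 2·area/QR ≈ 59.898.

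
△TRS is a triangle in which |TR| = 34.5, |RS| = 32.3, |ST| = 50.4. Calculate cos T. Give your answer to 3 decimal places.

cos T ≈ 0.773

By the law of cosines, cos T = (|ST|² + |TR|² − |RS|²) / (2·|ST|·|TR|) ≈ 0.77269, so ∠T ≈ 39.40°.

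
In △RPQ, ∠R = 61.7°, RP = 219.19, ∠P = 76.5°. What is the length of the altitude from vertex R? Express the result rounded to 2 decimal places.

The third angle is ∠Q = 180° − ∠R − ∠P = 41.80°.
Law of sines: PQ = RP·sin R/sin Q ≈ 289.55.
Law of sines: QR = RP·sin P/sin Q ≈ 319.77.
Area = ½·RP·PQ·sin P ≈ 30856.
The altitude from R has length 2·area/PQ ≈ 213.13.

h_R ≈ 213.13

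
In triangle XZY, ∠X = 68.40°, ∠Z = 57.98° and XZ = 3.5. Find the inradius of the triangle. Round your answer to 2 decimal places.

r ≈ 1.07

The third angle is ∠Y = 180° − ∠X − ∠Z = 53.62°.
Law of sines: ZY = XZ·sin X/sin Y ≈ 4.042.
Law of sines: YX = XZ·sin Z/sin Y ≈ 3.6859.
Area = ½·XZ·ZY·sin Z ≈ 5.9974.
Semiperimeter s = (4.042+3.6859+3.5)/2 = 5.6139.
Inradius = area/s = 5.9974/5.6139 ≈ 1.0683.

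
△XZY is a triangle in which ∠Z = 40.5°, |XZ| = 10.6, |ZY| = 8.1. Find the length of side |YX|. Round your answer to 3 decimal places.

By the law of cosines, |YX|² = |XZ|² + |ZY|² − 2·|XZ|·|ZY|·cos Z = 47.393, so |YX| ≈ 6.8843.

6.884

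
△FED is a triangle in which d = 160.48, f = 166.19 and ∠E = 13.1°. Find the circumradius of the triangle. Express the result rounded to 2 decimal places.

By the law of cosines, e² = d² + f² − 2·d·f·cos E = 1420.7, so e ≈ 37.693.
Area = ½·d·f·sin E ≈ 3022.4.
Circumradius = e/(2 sin E) ≈ 83.151.

R ≈ 83.15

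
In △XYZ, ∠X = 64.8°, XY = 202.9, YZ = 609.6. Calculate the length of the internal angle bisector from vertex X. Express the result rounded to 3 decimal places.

Law of sines: sin Z = XY·sin X/YZ ≈ 0.30116.
Since YZ ≥ XY, only the acute value applies: ∠Z ≈ 17.53°.
Then ∠Y = 180° − ∠X − ∠Z ≈ 97.67°.
Law of sines gives ZX = YZ·sin Y/sin X ≈ 667.69.
The bisector from X has length 2·ZX·XY·cos(∠X/2)/(ZX+XY) ≈ 262.78.

t_X ≈ 262.775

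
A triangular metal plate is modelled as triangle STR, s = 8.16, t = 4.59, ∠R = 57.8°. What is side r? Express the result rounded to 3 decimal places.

By the law of cosines, r² = s² + t² − 2·s·t·cos R = 47.737, so r ≈ 6.9092.

6.909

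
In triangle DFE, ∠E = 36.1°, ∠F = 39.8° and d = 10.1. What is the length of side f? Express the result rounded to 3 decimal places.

The third angle is ∠D = 180° − ∠F − ∠E = 104.10°.
Law of sines: f = d·sin F/sin D ≈ 6.6659.

6.666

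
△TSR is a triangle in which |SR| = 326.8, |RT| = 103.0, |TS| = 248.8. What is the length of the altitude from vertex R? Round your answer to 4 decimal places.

Semiperimeter s = (326.8 + 103 + 248.8)/2 = 339.3.
Heron's formula: area = √(339.3·12.5·236.3·90.5) ≈ 9523.6.
The altitude from R has length 2·area/|TS| ≈ 76.557.

h_R ≈ 76.5566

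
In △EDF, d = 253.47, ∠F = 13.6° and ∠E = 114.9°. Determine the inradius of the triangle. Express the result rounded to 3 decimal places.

28.087

The third angle is ∠D = 180° − ∠F − ∠E = 51.50°.
Law of sines: e = d·sin E/sin D ≈ 293.77.
Law of sines: f = d·sin F/sin D ≈ 76.157.
Area = ½·d·e·sin F ≈ 8754.6.
Semiperimeter s = (293.77+253.47+76.157)/2 = 311.7.
Inradius = area/s = 8754.6/311.7 ≈ 28.087.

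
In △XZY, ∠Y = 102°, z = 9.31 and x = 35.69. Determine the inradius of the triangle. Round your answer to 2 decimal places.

By the law of cosines, y² = x² + z² − 2·x·z·cos Y = 1498.6, so y ≈ 38.712.
Area = ½·x·z·sin Y ≈ 162.51.
Semiperimeter s = (35.69+9.31+38.712)/2 = 41.856.
Inradius = area/s = 162.51/41.856 ≈ 3.8825.

3.88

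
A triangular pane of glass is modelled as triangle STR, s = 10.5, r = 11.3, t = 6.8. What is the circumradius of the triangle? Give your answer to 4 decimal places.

By the law of cosines, cos S = (t² + r² − s²) / (2·t·r) ≈ 0.41437, so ∠S ≈ 65.52°.
Circumradius = s/(2 sin S) ≈ 5.7685.

5.7685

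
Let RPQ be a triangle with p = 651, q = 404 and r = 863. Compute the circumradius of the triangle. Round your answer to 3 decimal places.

By the law of cosines, cos R = (p² + q² − r²) / (2·p·q) ≈ -0.29990, so ∠R ≈ 107.45°.
Circumradius = r/(2 sin R) ≈ 452.32.

452.321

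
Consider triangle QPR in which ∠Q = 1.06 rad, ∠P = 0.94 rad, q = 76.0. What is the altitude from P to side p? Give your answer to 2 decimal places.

69.11

The third angle is ∠R = π − ∠Q − ∠P = 1.142 rad.
Law of sines: p = q·sin P/sin Q ≈ 70.355.
Law of sines: r = q·sin R/sin Q ≈ 79.218.
Area = ½·q·p·sin R ≈ 2431.
The altitude from P has length 2·area/p ≈ 69.107.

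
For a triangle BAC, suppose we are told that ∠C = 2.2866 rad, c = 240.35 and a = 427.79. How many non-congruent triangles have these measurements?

a·sin C = 427.79·sin(2.2866 rad) ≈ 322.8.
Since ∠C is not acute, a triangle exists only if c > a; here c ≤ a, so there is no triangle.

0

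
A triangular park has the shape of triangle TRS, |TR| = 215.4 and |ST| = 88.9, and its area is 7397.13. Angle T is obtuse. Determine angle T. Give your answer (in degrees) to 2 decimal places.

129.41

From area = ½·|ST|·|TR|·sin T, we get sin T = 2·area/(|ST|·|TR|) ≈ 0.77258.
Taking the obtuse solution, ∠T ≈ 129.41°.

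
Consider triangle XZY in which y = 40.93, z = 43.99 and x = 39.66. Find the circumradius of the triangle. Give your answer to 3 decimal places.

By the law of cosines, cos X = (z² + y² − x²) / (2·z·y) ≈ 0.56580, so ∠X ≈ 55.54°.
Circumradius = x/(2 sin X) ≈ 24.05.

24.050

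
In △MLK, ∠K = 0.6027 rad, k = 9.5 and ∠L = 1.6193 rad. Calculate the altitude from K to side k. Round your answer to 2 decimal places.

h_K ≈ 13.31

The third angle is ∠M = π − ∠L − ∠K = 0.9196 rad.
Law of sines: m = k·sin M/sin K ≈ 13.329.
Law of sines: l = k·sin L/sin K ≈ 16.739.
Area = ½·k·m·sin L ≈ 63.239.
The altitude from K has length 2·area/k ≈ 13.313.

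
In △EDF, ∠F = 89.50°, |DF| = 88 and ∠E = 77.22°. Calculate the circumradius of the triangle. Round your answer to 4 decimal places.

The third angle is ∠D = 180° − ∠F − ∠E = 13.28°.
Law of sines: |FE| = |DF|·sin D/sin E ≈ 20.728.
Law of sines: |ED| = |DF|·sin F/sin E ≈ 90.232.
Circumradius = |DF|/(2 sin E) ≈ 45.118.

45.1177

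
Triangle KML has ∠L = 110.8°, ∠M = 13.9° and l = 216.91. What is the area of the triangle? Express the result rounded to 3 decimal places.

The third angle is ∠K = 180° − ∠M − ∠L = 55.30°.
Law of sines: k = l·sin K/sin L ≈ 190.76.
Law of sines: m = l·sin M/sin L ≈ 55.741.
Area = ½·l·k·sin M ≈ 4970.2.

area ≈ 4970.157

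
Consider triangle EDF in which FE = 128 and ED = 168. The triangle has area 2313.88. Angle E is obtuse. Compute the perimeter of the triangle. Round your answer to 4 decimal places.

From area = ½·FE·ED·sin E, we get sin E = 2·area/(FE·ED) ≈ 0.21520.
Taking the obtuse solution, ∠E ≈ 167.57°.
Law of cosines then gives DF ≈ 294.29.
Perimeter = 294.29 + 128 + 168 = 590.29.

590.2928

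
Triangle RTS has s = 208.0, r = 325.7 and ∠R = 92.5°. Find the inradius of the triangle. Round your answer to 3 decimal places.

Law of sines: sin S = s·sin R/r ≈ 0.63802.
Since r ≥ s, only the acute value applies: ∠S ≈ 39.64°.
Then ∠T = 180° − ∠R − ∠S ≈ 47.86°.
Law of sines gives t = r·sin T/sin R ≈ 241.72.
Area = ½·r·s·sin T ≈ 25115.
Semiperimeter p = (325.7+241.72+208)/2 = 387.71.
Inradius = area/p = 25115/387.71 ≈ 64.778.

64.778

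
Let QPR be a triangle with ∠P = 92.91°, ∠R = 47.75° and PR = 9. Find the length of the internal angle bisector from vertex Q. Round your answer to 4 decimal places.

The third angle is ∠Q = 180° − ∠P − ∠R = 39.34°.
Law of sines: RQ = PR·sin P/sin Q ≈ 14.179.
Law of sines: QP = PR·sin R/sin Q ≈ 10.509.
The bisector from Q has length 2·RQ·QP·cos(∠Q/2)/(RQ+QP) ≈ 11.367.

11.3669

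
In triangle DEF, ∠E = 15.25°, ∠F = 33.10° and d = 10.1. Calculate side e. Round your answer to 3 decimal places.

3.555

The third angle is ∠D = 180° − ∠E − ∠F = 131.65°.
Law of sines: e = d·sin E/sin D ≈ 3.5553.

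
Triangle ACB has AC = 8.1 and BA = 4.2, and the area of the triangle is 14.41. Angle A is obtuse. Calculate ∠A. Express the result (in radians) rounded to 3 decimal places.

From area = ½·BA·AC·sin A, we get sin A = 2·area/(BA·AC) ≈ 0.84715.
Taking the obtuse solution, ∠A ≈ 2.131 rad.

∠A ≈ 2.131 rad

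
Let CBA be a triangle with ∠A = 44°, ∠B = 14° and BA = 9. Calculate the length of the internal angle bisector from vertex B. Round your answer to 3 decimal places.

The third angle is ∠C = 180° − ∠B − ∠A = 122.00°.
Law of sines: AC = BA·sin B/sin C ≈ 2.5674.
Law of sines: CB = BA·sin A/sin C ≈ 7.3721.
The bisector from B has length 2·CB·BA·cos(∠B/2)/(CB+BA) ≈ 8.0447.

8.045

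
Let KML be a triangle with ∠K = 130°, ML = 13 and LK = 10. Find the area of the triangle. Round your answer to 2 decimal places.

Law of sines: sin M = LK·sin K/ML ≈ 0.58926.
Since ML ≥ LK, only the acute value applies: ∠M ≈ 36.10°.
Then ∠L = 180° − ∠K − ∠M ≈ 13.90°.
Law of sines gives KM = ML·sin L/sin K ≈ 4.0753.
Area = ½·ML·LK·sin L ≈ 15.609.

area ≈ 15.61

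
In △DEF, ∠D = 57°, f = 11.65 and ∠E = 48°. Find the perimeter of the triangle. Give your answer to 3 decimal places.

30.728

The third angle is ∠F = 180° − ∠D − ∠E = 75.00°.
Law of sines: d = f·sin D/sin F ≈ 10.115.
Law of sines: e = f·sin E/sin F ≈ 8.963.
Semiperimeter s = (10.115+8.963+11.65)/2 = 15.364.
Perimeter = 10.115 + 8.963 + 11.65 = 30.728.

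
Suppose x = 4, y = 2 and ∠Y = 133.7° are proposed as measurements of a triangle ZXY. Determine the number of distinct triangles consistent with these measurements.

x·sin Y = 4·sin(133.7°) ≈ 2.892.
Since ∠Y is not acute, a triangle exists only if y > x; here y ≤ x, so there is no triangle.

0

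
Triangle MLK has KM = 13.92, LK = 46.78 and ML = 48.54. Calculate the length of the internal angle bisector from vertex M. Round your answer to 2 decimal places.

17.22

By the law of cosines, cos M = (KM² + ML² − LK²) / (2·KM·ML) ≈ 0.26753, so ∠M ≈ 1.300 rad.
The bisector from M has length 2·KM·ML·cos(∠M/2)/(KM+ML) ≈ 17.224.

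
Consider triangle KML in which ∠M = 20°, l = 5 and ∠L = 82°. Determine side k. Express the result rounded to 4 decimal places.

The third angle is ∠K = 180° − ∠M − ∠L = 78.00°.
Law of sines: k = l·sin K/sin L ≈ 4.9388.

4.9388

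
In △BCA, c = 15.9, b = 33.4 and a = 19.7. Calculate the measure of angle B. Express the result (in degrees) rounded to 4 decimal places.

By the law of cosines, cos B = (c² + a² − b²) / (2·c·a) ≈ -0.75769, so ∠B ≈ 139.26°.

∠B ≈ 139.2606°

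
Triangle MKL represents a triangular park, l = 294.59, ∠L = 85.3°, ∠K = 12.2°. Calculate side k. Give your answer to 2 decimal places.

The third angle is ∠M = 180° − ∠K − ∠L = 82.50°.
Law of sines: k = l·sin K/sin L ≈ 62.464.

62.46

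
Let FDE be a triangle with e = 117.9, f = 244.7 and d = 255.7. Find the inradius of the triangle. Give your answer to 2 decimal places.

r ≈ 46.16

Semiperimeter s = (244.7 + 255.7 + 117.9)/2 = 309.15.
Heron's formula: area = √(309.15·64.45·53.45·191.25) ≈ 14272.
Inradius = area/s = 14272/309.15 ≈ 46.164.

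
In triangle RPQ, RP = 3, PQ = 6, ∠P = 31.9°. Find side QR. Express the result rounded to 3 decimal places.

By the law of cosines, QR² = RP² + PQ² − 2·RP·PQ·cos P = 14.437, so QR ≈ 3.7996.

3.800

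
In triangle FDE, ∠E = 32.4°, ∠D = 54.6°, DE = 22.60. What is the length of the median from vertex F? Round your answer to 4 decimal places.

The third angle is ∠F = 180° − ∠D − ∠E = 93.00°.
Law of sines: EF = DE·sin D/sin F ≈ 18.447.
Law of sines: FD = DE·sin E/sin F ≈ 12.126.
Median from F: ½√(2·EF² + 2·FD² − DE²) ≈ 10.77.

m_F ≈ 10.7695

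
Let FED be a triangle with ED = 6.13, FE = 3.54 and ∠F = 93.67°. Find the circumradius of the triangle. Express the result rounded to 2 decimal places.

Law of sines: sin D = FE·sin F/ED ≈ 0.57630.
Since ED ≥ FE, only the acute value applies: ∠D ≈ 35.19°.
Then ∠E = 180° − ∠F − ∠D ≈ 51.14°.
Law of sines gives DF = ED·sin E/sin F ≈ 4.7831.
Circumradius = ED/(2 sin F) ≈ 3.0713.

R ≈ 3.07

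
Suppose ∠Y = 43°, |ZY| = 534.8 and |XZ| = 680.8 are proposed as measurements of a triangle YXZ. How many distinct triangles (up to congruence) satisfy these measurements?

|ZY|·sin Y = 534.8·sin(43°) ≈ 364.7.
Since |XZ| ≥ |ZY|, exactly one triangle exists.

1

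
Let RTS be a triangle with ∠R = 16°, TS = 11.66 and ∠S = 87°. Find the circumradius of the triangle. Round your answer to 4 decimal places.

21.1510

The third angle is ∠T = 180° − ∠S − ∠R = 77.00°.
Law of sines: SR = TS·sin T/sin R ≈ 41.218.
Law of sines: RT = TS·sin S/sin R ≈ 42.244.
Circumradius = TS/(2 sin R) ≈ 21.151.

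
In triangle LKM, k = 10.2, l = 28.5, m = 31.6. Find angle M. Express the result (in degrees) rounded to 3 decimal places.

By the law of cosines, cos M = (l² + k² − m²) / (2·l·k) ≈ -0.14150, so ∠M ≈ 98.13°.

∠M ≈ 98.135°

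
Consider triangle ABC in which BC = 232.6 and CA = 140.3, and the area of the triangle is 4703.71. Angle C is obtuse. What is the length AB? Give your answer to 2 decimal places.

From area = ½·BC·CA·sin C, we get sin C = 2·area/(BC·CA) ≈ 0.28827.
Taking the obtuse solution, ∠C ≈ 163.25°.
Law of cosines then gives AB ≈ 369.17.

369.17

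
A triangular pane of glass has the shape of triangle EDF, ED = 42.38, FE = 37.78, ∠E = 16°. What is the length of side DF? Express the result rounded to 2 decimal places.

By the law of cosines, DF² = FE² + ED² − 2·FE·ED·cos E = 145.21, so DF ≈ 12.05.

12.05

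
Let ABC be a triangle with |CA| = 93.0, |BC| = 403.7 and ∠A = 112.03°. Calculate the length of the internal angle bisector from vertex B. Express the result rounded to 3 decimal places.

Law of sines: sin B = |CA|·sin A/|BC| ≈ 0.21355.
Since |BC| ≥ |CA|, only the acute value applies: ∠B ≈ 12.33°.
Then ∠C = 180° − ∠A − ∠B ≈ 55.64°.
Law of sines gives |AB| = |BC|·sin C/sin A ≈ 359.5.
The bisector from B has length 2·|AB|·|BC|·cos(∠B/2)/(|AB|+|BC|) ≈ 378.12.

t_B ≈ 378.123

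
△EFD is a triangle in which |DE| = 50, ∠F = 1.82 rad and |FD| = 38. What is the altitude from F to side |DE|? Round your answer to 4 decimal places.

h_F ≈ 18.0070

Law of sines: sin E = |FD|·sin F/|DE| ≈ 0.73652.
Since |DE| ≥ |FD|, only the acute value applies: ∠E ≈ 0.828 rad.
Then ∠D = π − ∠F − ∠E ≈ 0.494 rad.
Law of sines gives |EF| = |DE|·sin D/sin F ≈ 24.449.
Area = ½·|DE|·|FD|·sin D ≈ 450.17.
The altitude from F has length 2·area/|DE| ≈ 18.007.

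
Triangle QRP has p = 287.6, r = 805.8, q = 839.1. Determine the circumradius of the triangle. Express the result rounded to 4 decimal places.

420.3143

By the law of cosines, cos Q = (r² + p² − q²) / (2·r·p) ≈ 0.06028, so ∠Q ≈ 1.510 rad.
Circumradius = q/(2 sin Q) ≈ 420.31.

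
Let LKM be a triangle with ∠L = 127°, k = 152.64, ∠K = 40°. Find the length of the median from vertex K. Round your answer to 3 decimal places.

The third angle is ∠M = 180° − ∠L − ∠K = 13.00°.
Law of sines: l = k·sin L/sin K ≈ 189.65.
Law of sines: m = k·sin M/sin K ≈ 53.418.
Median from K: ½√(2·m² + 2·l² − k²) ≈ 116.56.

m_K ≈ 116.556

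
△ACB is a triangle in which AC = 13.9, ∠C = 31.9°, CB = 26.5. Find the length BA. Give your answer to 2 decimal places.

By the law of cosines, BA² = AC² + CB² − 2·AC·CB·cos C = 270.02, so BA ≈ 16.432.

16.43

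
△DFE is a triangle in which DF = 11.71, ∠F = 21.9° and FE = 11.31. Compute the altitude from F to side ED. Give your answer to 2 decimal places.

By the law of cosines, ED² = DF² + FE² − 2·DF·FE·cos F = 19.275, so ED ≈ 4.3903.
Area = ½·DF·FE·sin F ≈ 24.699.
The altitude from F has length 2·area/ED ≈ 11.252.

11.25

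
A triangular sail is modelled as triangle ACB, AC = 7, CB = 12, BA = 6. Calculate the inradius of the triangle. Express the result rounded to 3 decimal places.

Semiperimeter s = (12 + 6 + 7)/2 = 12.5.
Heron's formula: area = √(12.5·0.5·6.5·5.5) ≈ 14.948.
Inradius = area/s = 14.948/12.5 ≈ 1.1958.

1.196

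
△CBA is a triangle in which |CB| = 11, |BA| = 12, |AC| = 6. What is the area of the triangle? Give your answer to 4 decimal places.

Semiperimeter s = (12 + 6 + 11)/2 = 14.5.
Heron's formula: area = √(14.5·2.5·8.5·3.5) ≈ 32.84.

32.8396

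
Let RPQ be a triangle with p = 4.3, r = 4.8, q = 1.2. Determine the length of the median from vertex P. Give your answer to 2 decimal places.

2.76

Median from P: ½√(2·q² + 2·r² − p²) ≈ 2.76.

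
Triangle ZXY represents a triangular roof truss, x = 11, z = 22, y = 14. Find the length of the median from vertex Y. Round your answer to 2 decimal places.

Median from Y: ½√(2·z² + 2·x² − y²) ≈ 15.922.

m_Y ≈ 15.92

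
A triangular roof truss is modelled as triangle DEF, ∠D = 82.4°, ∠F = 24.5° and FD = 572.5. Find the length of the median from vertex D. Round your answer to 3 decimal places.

The third angle is ∠E = 180° − ∠F − ∠D = 73.10°.
Law of sines: EF = FD·sin D/sin E ≈ 593.08.
Law of sines: DE = FD·sin F/sin E ≈ 248.13.
Median from D: ½√(2·FD² + 2·DE² − EF²) ≈ 326.69.

326.687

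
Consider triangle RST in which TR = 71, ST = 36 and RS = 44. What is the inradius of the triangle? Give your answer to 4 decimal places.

r ≈ 8.6117

Semiperimeter s = (36 + 71 + 44)/2 = 75.5.
Heron's formula: area = √(75.5·39.5·4.5·31.5) ≈ 650.18.
Inradius = area/s = 650.18/75.5 ≈ 8.6117.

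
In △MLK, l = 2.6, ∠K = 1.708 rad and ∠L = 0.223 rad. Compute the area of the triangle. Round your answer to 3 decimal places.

The third angle is ∠M = π − ∠L − ∠K = 1.211 rad.
Law of sines: m = l·sin M/sin L ≈ 11.002.
Law of sines: k = l·sin K/sin L ≈ 11.646.
Area = ½·l·m·sin K ≈ 14.168.

area ≈ 14.168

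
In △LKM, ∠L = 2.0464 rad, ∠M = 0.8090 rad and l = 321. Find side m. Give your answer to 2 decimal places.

261.27

The third angle is ∠K = π − ∠M − ∠L = 0.2862 rad.
Law of sines: m = l·sin M/sin L ≈ 261.27.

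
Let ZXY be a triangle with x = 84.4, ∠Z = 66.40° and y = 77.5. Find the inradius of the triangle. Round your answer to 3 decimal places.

By the law of cosines, z² = x² + y² − 2·x·y·cos Z = 7892.2, so z ≈ 88.838.
Area = ½·x·y·sin Z ≈ 2997.
Semiperimeter s = (88.838+84.4+77.5)/2 = 125.37.
Inradius = area/s = 2997/125.37 ≈ 23.905.

r ≈ 23.905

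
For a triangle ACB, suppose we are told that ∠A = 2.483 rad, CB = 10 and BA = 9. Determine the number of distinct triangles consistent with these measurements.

BA·sin A = 9·sin(2.483 rad) ≈ 5.508.
Since ∠A is not acute, a triangle exists only if CB > BA; here CB > BA, so there is exactly one triangle.

1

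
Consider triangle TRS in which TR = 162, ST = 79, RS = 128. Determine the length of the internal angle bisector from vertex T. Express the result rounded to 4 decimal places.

By the law of cosines, cos T = (ST² + TR² − RS²) / (2·ST·TR) ≈ 0.62904, so ∠T ≈ 51.02°.
The bisector from T has length 2·ST·TR·cos(∠T/2)/(ST+TR) ≈ 95.853.

95.8532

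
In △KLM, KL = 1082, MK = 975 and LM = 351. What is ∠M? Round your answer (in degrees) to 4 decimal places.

By the law of cosines, cos M = (LM² + MK² − KL²) / (2·LM·MK) ≈ -0.14157, so ∠M ≈ 98.14°.

∠M ≈ 98.1387°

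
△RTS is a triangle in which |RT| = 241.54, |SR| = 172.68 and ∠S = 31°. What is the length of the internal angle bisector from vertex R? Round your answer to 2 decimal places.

89.24

Law of sines: sin T = |SR|·sin S/|RT| ≈ 0.36821.
Since |RT| ≥ |SR|, only the acute value applies: ∠T ≈ 21.61°.
Then ∠R = 180° − ∠S − ∠T ≈ 127.39°.
Law of sines gives |TS| = |RT|·sin R/sin S ≈ 372.59.
The bisector from R has length 2·|SR|·|RT|·cos(∠R/2)/(|SR|+|RT|) ≈ 89.237.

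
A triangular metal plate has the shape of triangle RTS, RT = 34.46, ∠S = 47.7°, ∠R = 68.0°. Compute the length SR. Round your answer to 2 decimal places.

The third angle is ∠T = 180° − ∠S − ∠R = 64.30°.
Law of sines: SR = RT·sin T/sin S ≈ 41.982.

41.98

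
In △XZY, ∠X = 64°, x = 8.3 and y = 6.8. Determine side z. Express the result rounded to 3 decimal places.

8.597

Law of sines: sin Y = y·sin X/x ≈ 0.73636.
Since x ≥ y, only the acute value applies: ∠Y ≈ 47.42°.
Then ∠Z = 180° − ∠X − ∠Y ≈ 68.58°.
Law of sines gives z = x·sin Z/sin X ≈ 8.5966.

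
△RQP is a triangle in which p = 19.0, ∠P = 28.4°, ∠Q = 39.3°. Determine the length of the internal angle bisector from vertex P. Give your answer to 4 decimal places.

t_P ≈ 29.1217

The third angle is ∠R = 180° − ∠Q − ∠P = 112.30°.
Law of sines: r = p·sin R/sin P ≈ 36.96.
Law of sines: q = p·sin Q/sin P ≈ 25.302.
The bisector from P has length 2·r·q·cos(∠P/2)/(r+q) ≈ 29.122.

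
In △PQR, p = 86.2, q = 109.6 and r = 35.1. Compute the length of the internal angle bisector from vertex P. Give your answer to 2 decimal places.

t_P ≈ 49.82

By the law of cosines, cos P = (q² + r² − p²) / (2·q·r) ≈ 0.75563, so ∠P ≈ 40.92°.
The bisector from P has length 2·q·r·cos(∠P/2)/(q+r) ≈ 49.817.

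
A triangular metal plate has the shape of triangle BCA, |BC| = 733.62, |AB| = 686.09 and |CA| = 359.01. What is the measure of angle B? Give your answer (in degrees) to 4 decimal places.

By the law of cosines, cos B = (|AB|² + |BC|² − |CA|²) / (2·|AB|·|BC|) ≈ 0.87421, so ∠B ≈ 29.05°.

29.0486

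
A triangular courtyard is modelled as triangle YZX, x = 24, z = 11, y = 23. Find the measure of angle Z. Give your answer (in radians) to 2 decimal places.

By the law of cosines, cos Z = (x² + y² − z²) / (2·x·y) ≈ 0.89130, so ∠Z ≈ 0.4706 rad.

0.47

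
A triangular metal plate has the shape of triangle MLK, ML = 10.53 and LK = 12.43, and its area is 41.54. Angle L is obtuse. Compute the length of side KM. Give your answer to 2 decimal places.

From area = ½·ML·LK·sin L, we get sin L = 2·area/(ML·LK) ≈ 0.63474.
Taking the obtuse solution, ∠L ≈ 140.60°.
Law of cosines then gives KM ≈ 21.626.

21.63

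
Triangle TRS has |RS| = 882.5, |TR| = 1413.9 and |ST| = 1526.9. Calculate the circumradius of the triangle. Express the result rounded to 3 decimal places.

By the law of cosines, cos T = (|ST|² + |TR|² − |RS|²) / (2·|ST|·|TR|) ≈ 0.82258, so ∠T ≈ 34.66°.
Circumradius = |RS|/(2 sin T) ≈ 775.97.

775.971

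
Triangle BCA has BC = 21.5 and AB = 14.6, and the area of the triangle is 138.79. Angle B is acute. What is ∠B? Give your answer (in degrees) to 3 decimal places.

∠B ≈ 62.165°

From area = ½·AB·BC·sin B, we get sin B = 2·area/(AB·BC) ≈ 0.88429.
Taking the acute solution, ∠B ≈ 62.16°.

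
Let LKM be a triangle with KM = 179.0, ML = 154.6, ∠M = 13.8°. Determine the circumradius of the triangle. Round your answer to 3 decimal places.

By the law of cosines, LK² = KM² + ML² − 2·KM·ML·cos M = 2193, so LK ≈ 46.829.
Area = ½·KM·ML·sin M ≈ 3300.5.
Circumradius = LK/(2 sin M) ≈ 98.161.

R ≈ 98.161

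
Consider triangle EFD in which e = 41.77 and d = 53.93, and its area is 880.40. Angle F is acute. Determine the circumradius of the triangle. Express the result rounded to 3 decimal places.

From area = ½·d·e·sin F, we get sin F = 2·area/(d·e) ≈ 0.78166.
Taking the acute solution, ∠F ≈ 51.41°.
Law of cosines then gives f ≈ 42.932.
Circumradius = f/(2 sin F) ≈ 27.462.

27.462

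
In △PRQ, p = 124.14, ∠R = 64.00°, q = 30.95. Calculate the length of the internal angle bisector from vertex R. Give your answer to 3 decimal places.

By the law of cosines, r² = q² + p² − 2·q·p·cos R = 13000, so r ≈ 114.02.
The bisector from R has length 2·q·p·cos(∠R/2)/(q+p) ≈ 42.018.

t_R ≈ 42.018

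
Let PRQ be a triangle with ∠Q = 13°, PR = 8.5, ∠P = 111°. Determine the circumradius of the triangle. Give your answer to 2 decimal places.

The third angle is ∠R = 180° − ∠Q − ∠P = 56.00°.
Law of sines: RQ = PR·sin P/sin Q ≈ 35.276.
Law of sines: QP = PR·sin R/sin Q ≈ 31.326.
Circumradius = PR/(2 sin Q) ≈ 18.893.

18.89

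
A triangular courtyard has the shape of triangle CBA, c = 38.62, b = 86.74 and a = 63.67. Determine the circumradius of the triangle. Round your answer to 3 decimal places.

By the law of cosines, cos C = (b² + a² − c²) / (2·b·a) ≈ 0.91315, so ∠C ≈ 24.06°.
Circumradius = c/(2 sin C) ≈ 47.373.

47.373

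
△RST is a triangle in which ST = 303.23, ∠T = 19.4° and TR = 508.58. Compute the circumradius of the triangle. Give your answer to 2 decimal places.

367.74

By the law of cosines, RS² = ST² + TR² − 2·ST·TR·cos T = 59681, so RS ≈ 244.3.
Area = ½·ST·TR·sin T ≈ 25612.
Circumradius = RS/(2 sin T) ≈ 367.74.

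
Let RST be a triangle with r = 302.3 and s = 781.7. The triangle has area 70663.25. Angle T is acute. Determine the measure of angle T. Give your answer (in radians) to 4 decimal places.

∠T ≈ 0.6411 rad

From area = ½·r·s·sin T, we get sin T = 2·area/(r·s) ≈ 0.59806.
Taking the acute solution, ∠T ≈ 0.6411 rad.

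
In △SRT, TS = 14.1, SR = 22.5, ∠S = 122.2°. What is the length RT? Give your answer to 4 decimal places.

By the law of cosines, RT² = TS² + SR² − 2·TS·SR·cos S = 1043.2, so RT ≈ 32.298.

32.2981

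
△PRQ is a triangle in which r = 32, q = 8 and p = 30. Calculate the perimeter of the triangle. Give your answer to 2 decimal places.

Perimeter = 30 + 32 + 8 = 70.

70.00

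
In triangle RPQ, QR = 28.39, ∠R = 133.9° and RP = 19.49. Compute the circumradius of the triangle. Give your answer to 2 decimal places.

30.67

By the law of cosines, PQ² = QR² + RP² − 2·QR·RP·cos R = 1953.2, so PQ ≈ 44.195.
Area = ½·QR·RP·sin R ≈ 199.35.
Circumradius = PQ/(2 sin R) ≈ 30.668.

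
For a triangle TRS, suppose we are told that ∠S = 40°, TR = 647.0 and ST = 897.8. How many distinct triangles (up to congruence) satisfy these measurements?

ST·sin S = 897.8·sin(40°) ≈ 577.1.
Since ST sin S < TR < ST (577.1 < 647.0 < 897.8), two triangles exist.

2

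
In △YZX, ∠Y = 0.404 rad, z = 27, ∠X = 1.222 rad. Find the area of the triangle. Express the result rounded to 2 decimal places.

area ≈ 134.86

The third angle is ∠Z = π − ∠X − ∠Y = 1.516 rad.
Law of sines: y = z·sin Y/sin Z ≈ 10.63.
Law of sines: x = z·sin X/sin Z ≈ 25.413.
Area = ½·z·y·sin X ≈ 134.86.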